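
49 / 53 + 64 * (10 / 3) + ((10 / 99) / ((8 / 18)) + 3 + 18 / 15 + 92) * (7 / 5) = 349.26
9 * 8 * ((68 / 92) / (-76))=-306 / 437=-0.70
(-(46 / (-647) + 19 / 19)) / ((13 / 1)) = -601 / 8411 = -0.07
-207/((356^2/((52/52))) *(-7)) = 207/887152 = 0.00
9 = 9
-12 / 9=-4 / 3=-1.33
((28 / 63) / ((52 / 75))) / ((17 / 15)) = 0.57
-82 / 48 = -41 / 24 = -1.71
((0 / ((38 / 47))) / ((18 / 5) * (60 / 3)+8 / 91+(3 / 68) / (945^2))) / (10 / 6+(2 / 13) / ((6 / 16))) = 0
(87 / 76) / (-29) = -3 / 76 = -0.04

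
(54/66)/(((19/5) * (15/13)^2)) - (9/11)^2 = -5836/11495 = -0.51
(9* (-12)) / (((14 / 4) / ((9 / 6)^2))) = -486 / 7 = -69.43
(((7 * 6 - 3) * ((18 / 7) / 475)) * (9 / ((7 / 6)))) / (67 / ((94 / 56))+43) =197964 / 10078075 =0.02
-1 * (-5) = 5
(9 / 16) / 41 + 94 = 61673 / 656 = 94.01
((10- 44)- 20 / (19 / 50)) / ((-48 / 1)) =823 / 456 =1.80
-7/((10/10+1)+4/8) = -2.80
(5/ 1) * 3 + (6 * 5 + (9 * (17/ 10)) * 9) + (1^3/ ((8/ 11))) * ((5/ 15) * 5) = 22199/ 120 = 184.99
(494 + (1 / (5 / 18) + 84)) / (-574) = -1454 / 1435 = -1.01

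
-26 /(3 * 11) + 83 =2713 /33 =82.21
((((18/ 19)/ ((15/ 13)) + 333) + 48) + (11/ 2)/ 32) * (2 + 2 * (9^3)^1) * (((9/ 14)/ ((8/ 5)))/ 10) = 1525893669/ 68096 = 22407.98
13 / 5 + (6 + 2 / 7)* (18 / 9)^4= 3611 / 35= 103.17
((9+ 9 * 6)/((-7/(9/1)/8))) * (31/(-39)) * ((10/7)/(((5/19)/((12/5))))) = 3053376/455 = 6710.72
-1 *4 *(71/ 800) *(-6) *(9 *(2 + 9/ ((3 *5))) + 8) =33441/ 500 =66.88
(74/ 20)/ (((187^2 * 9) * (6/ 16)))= 148/ 4720815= 0.00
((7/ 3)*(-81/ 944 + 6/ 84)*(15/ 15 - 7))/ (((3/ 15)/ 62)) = 14725/ 236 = 62.39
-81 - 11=-92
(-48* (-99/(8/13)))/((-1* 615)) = -2574/205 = -12.56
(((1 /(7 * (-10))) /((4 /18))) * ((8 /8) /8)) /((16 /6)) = -27 /8960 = -0.00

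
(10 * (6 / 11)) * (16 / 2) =480 / 11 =43.64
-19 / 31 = -0.61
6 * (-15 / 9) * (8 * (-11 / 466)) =440 / 233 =1.89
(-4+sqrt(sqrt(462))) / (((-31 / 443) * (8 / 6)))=1329 / 31 -1329 * 462^(1 / 4) / 124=-6.82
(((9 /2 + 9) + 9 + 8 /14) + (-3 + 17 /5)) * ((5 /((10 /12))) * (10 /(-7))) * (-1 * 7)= 9858 /7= 1408.29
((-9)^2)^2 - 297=6264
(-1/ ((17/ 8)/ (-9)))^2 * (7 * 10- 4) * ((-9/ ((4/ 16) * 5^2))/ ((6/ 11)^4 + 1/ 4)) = -721343563776/ 143235625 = -5036.06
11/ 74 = 0.15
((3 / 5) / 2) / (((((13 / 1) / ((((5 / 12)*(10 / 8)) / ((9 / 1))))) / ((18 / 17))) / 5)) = 25 / 3536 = 0.01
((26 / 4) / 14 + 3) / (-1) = -97 / 28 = -3.46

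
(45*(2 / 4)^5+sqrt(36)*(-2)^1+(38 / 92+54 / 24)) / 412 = -5837 / 303232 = -0.02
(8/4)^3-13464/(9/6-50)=27704/97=285.61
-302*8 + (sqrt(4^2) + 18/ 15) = -2410.80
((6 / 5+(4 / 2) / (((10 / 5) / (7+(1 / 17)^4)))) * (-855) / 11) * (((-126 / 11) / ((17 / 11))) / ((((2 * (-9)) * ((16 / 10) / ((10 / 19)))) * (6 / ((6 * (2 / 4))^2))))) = -735460425 / 5679428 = -129.50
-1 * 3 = -3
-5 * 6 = -30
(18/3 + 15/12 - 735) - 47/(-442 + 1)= -1283563/1764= -727.64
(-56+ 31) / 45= -5 / 9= -0.56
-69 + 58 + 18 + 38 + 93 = 138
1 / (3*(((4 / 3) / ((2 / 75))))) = 1 / 150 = 0.01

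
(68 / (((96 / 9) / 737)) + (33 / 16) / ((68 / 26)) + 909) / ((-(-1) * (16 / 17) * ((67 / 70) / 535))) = 57126997725 / 17152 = 3330631.86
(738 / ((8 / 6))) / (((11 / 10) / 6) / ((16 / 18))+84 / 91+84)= 383760 / 59023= 6.50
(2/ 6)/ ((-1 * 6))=-1/ 18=-0.06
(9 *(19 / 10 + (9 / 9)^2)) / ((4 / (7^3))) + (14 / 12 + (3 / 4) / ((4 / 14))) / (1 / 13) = 68621 / 30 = 2287.37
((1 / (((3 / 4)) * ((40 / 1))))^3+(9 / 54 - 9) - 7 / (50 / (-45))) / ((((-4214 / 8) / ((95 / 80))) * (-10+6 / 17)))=-22092877 / 37319184000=-0.00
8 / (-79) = -0.10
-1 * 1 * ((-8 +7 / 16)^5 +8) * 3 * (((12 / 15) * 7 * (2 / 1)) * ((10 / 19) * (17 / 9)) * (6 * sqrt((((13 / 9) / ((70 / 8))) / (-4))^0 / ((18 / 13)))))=3085555283167 * sqrt(26) / 3735552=4211775.56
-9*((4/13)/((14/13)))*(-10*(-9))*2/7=-3240/49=-66.12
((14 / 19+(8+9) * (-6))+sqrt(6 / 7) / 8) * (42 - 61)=1924 - 19 * sqrt(42) / 56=1921.80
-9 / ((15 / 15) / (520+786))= -11754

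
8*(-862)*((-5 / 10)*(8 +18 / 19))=586160 / 19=30850.53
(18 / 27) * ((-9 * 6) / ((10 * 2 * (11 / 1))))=-9 / 55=-0.16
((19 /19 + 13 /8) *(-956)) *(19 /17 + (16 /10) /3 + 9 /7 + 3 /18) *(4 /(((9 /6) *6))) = -294209 /85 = -3461.28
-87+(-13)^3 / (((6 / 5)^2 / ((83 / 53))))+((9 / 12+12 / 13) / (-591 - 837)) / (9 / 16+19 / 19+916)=-2024654145193 / 817614252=-2476.30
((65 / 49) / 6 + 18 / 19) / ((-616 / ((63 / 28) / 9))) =-0.00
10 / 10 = 1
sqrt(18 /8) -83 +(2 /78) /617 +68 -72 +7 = -3777889 /48126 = -78.50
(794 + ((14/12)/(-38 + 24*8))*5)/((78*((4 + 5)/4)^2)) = 209626/104247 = 2.01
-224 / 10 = -112 / 5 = -22.40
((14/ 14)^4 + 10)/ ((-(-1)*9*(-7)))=-11/ 63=-0.17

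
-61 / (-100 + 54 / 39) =793 / 1282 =0.62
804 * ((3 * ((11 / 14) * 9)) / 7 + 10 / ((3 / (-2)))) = -2923.39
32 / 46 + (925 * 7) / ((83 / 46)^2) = 315235524 / 158447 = 1989.53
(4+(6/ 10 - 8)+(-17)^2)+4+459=3743/ 5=748.60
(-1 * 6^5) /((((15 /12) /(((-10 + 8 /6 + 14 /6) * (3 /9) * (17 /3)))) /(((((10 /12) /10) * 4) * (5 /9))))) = 41344 /3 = 13781.33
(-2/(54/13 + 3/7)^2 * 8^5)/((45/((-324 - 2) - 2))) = 178006786048/7825005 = 22748.46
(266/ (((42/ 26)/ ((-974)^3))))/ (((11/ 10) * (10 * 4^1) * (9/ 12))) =-456461149456/ 99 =-4610718681.37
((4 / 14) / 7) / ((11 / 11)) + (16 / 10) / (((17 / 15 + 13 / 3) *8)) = 311 / 4018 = 0.08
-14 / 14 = -1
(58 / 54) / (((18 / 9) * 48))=0.01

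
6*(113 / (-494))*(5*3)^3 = -1144125 / 247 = -4632.09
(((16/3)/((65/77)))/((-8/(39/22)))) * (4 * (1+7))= -44.80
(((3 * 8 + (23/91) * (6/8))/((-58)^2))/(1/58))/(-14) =-8805/295568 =-0.03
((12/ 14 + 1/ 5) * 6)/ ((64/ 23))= 2553/ 1120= 2.28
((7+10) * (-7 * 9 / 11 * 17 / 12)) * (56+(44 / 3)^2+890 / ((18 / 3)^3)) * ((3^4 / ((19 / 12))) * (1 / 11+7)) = -63320759775 / 4598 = -13771370.11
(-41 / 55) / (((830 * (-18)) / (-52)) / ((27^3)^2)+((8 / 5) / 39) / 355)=-6409.38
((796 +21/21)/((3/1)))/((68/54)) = 7173/34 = 210.97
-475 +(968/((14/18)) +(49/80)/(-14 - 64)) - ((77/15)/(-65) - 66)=182504333/218400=835.64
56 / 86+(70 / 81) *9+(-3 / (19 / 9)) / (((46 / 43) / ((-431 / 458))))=1499403821 / 154913004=9.68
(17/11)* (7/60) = 119/660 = 0.18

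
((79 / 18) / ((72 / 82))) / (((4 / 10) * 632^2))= 205 / 6552576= 0.00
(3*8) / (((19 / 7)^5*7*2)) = 28812 / 2476099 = 0.01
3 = 3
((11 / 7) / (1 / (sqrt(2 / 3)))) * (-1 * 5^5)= -34375 * sqrt(6) / 21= -4009.58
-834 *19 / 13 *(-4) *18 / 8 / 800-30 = -84693 / 5200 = -16.29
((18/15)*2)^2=144/25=5.76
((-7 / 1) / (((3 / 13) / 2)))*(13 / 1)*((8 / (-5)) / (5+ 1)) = 9464 / 45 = 210.31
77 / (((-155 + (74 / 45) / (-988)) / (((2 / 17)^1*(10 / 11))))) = -444600 / 8368097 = -0.05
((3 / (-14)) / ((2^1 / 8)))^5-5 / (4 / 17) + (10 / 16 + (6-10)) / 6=-5990059 / 268912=-22.28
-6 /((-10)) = 3 /5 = 0.60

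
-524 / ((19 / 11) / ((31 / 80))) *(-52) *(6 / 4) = 1742169 / 190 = 9169.31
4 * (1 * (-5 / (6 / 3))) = -10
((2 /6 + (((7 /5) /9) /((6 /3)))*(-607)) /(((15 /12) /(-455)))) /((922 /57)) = 7294651 /6915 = 1054.90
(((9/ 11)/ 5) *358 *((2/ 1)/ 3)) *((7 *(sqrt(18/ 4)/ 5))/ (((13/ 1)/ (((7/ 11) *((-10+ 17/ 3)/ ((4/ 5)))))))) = -26313 *sqrt(2)/ 1210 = -30.75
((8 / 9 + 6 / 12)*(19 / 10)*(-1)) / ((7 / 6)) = -95 / 42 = -2.26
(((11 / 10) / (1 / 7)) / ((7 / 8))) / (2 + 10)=0.73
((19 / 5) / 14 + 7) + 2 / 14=519 / 70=7.41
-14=-14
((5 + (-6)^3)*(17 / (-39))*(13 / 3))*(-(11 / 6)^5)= -577689937 / 69984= -8254.60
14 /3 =4.67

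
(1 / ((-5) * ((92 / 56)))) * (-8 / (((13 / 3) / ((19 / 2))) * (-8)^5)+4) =-2982287 / 6123520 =-0.49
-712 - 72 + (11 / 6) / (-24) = -112907 / 144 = -784.08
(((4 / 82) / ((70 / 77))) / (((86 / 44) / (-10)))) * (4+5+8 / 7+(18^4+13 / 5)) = -1778509304 / 61705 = -28822.77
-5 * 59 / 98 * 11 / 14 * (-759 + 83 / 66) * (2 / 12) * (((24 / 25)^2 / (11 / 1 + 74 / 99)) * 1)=1168457004 / 49863625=23.43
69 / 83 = 0.83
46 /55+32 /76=1.26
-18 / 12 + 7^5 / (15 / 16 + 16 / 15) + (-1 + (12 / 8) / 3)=4032718 / 481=8384.03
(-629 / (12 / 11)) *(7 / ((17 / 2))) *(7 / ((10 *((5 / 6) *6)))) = -19943 / 300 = -66.48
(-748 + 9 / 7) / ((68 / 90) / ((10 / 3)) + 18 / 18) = -392025 / 644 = -608.73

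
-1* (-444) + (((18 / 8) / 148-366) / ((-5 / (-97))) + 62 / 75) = -295494361 / 44400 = -6655.28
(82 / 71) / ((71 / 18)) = 1476 / 5041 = 0.29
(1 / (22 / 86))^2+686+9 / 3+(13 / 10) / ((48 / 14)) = 20463331 / 29040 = 704.66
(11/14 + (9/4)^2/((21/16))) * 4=130/7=18.57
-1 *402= -402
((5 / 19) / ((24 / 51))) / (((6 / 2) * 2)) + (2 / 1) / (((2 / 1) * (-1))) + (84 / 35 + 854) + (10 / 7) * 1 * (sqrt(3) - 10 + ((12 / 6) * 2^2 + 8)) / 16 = 5 * sqrt(3) / 56 + 27324443 / 31920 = 856.18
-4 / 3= -1.33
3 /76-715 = -54337 /76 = -714.96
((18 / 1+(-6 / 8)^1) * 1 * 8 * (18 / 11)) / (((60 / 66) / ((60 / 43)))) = 346.60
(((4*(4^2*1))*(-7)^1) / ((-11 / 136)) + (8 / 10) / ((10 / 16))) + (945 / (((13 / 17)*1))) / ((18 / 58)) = 34041551 / 3575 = 9522.11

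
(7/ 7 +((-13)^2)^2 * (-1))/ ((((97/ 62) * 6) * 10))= -29512/ 97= -304.25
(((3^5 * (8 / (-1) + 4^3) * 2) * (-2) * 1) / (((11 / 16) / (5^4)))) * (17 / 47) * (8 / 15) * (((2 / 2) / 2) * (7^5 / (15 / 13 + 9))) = -44928741312000 / 5687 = -7900253439.77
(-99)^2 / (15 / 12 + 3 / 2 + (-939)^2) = 39204 / 3526895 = 0.01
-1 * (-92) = 92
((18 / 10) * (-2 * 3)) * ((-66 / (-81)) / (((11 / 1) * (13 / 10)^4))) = -8000 / 28561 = -0.28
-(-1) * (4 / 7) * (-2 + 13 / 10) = -0.40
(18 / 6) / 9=1 / 3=0.33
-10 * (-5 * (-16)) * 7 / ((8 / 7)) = -4900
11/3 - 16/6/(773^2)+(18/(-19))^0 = 2788466/597529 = 4.67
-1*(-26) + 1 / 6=26.17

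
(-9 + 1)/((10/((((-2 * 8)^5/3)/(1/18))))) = 25165824/5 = 5033164.80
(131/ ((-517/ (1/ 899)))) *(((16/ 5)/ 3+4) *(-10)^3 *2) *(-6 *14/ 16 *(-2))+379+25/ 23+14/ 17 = 410.90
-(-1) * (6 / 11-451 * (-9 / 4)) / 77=44673 / 3388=13.19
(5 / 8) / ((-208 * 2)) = -5 / 3328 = -0.00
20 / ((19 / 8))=160 / 19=8.42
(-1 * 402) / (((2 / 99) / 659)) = -13113441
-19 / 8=-2.38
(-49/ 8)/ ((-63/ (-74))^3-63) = 354571/ 3611295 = 0.10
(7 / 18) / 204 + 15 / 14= 27589 / 25704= 1.07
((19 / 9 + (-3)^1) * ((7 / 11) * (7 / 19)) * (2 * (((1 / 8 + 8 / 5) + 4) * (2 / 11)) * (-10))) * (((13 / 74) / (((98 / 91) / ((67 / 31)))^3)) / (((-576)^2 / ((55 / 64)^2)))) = 49178276946175 / 3586046084889182208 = 0.00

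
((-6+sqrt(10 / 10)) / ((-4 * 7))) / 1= 5 / 28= 0.18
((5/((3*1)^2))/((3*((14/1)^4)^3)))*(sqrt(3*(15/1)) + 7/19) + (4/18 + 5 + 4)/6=5*sqrt(5)/510245211377664 + 709573808062237/461650429341696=1.54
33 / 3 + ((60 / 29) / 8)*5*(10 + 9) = 2063 / 58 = 35.57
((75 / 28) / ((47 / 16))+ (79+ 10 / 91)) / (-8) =-342253 / 34216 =-10.00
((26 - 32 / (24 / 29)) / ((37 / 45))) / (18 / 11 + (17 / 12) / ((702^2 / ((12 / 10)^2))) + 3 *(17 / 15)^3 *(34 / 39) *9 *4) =-128745045000 / 1159105057307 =-0.11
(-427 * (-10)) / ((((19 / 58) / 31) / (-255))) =-1957752300 / 19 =-103039594.74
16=16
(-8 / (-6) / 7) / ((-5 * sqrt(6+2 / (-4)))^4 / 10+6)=32 / 318633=0.00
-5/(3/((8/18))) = -20/27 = -0.74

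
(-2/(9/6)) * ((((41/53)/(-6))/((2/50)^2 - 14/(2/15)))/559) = -25625/8749090116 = -0.00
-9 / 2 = -4.50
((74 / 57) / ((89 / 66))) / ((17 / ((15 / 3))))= 8140 / 28747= 0.28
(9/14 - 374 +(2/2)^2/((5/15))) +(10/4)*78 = -2455/14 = -175.36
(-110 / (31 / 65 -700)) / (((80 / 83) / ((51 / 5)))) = 605319 / 363752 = 1.66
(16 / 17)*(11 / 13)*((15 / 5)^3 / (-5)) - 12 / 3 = -9172 / 1105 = -8.30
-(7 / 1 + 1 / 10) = -71 / 10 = -7.10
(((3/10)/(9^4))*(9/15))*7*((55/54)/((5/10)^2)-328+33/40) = -2442643/39366000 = -0.06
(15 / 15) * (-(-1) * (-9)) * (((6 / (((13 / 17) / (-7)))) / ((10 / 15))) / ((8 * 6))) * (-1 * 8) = -123.58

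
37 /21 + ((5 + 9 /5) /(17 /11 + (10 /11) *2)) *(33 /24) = 70577 /15540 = 4.54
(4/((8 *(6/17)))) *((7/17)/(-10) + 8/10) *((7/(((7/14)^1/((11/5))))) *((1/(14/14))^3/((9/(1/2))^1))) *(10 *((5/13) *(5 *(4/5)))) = 3311/117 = 28.30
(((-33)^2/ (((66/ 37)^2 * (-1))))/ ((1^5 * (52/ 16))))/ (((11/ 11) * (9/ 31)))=-42439/ 117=-362.73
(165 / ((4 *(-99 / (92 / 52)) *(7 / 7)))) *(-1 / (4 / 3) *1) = 115 / 208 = 0.55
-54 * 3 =-162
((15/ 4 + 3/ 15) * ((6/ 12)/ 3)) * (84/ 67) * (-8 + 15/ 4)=-3.51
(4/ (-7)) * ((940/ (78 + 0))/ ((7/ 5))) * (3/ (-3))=9400/ 1911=4.92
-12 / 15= -4 / 5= -0.80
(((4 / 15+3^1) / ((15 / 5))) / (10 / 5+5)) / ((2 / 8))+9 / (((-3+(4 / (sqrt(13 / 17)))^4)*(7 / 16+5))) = 0.63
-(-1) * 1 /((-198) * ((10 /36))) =-1 /55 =-0.02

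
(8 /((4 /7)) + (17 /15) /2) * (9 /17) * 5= 1311 /34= 38.56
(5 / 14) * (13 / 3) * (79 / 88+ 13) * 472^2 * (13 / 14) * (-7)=-7194774470 / 231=-31146209.83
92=92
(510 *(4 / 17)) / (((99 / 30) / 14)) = 5600 / 11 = 509.09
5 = 5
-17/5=-3.40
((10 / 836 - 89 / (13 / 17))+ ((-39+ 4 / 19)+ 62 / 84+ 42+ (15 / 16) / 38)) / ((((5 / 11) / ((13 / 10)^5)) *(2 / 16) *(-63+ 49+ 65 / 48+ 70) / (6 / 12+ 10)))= -1344.68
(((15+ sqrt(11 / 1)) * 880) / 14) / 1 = 440 * sqrt(11) / 7+ 6600 / 7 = 1151.33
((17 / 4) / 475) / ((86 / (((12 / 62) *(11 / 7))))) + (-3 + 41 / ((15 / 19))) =2602604203 / 53186700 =48.93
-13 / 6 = -2.17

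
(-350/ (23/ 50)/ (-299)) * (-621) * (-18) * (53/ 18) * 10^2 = 8375418.06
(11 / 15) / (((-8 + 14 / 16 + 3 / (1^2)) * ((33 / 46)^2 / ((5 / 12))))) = -4232 / 29403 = -0.14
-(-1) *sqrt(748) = 2 *sqrt(187) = 27.35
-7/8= -0.88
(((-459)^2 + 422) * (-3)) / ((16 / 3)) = -1899927 / 16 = -118745.44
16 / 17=0.94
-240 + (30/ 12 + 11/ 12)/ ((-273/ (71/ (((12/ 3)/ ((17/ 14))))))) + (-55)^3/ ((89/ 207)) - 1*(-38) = -6321458420311/ 16327584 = -387164.35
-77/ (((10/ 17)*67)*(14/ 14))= -1309/ 670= -1.95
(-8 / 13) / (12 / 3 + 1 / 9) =-72 / 481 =-0.15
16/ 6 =8/ 3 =2.67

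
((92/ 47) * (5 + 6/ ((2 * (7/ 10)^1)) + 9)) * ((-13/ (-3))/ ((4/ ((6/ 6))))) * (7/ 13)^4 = 1009792/ 309777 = 3.26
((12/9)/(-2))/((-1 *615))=2/1845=0.00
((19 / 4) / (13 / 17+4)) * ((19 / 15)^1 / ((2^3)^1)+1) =1.15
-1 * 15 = -15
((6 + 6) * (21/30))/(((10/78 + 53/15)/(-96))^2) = 11681280/2023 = 5774.24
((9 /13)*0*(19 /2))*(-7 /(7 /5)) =0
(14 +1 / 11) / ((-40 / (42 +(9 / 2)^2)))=-7719 / 352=-21.93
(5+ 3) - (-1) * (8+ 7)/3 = 13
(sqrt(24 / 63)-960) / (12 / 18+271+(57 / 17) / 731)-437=-278862667 / 633011+12427*sqrt(42) / 35448616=-440.53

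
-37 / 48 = -0.77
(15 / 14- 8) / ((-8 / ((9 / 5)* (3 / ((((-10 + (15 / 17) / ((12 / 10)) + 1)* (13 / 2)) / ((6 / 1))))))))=-133569 / 255710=-0.52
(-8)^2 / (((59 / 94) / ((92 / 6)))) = 276736 / 177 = 1563.48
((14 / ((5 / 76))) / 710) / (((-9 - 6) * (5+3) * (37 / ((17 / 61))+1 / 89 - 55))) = -201229 / 6266193750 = -0.00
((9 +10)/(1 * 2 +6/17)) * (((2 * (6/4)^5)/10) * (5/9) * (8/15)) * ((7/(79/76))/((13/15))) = 1159893/41080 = 28.23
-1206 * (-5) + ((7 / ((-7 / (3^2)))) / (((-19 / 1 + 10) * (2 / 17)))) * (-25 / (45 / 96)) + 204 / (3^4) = 150638 / 27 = 5579.19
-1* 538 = -538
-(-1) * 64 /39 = 64 /39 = 1.64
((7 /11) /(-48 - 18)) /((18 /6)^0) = -7 /726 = -0.01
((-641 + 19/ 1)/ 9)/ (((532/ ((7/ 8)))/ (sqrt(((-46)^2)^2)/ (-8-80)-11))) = 79927/ 20064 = 3.98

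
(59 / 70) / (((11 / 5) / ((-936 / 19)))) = -27612 / 1463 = -18.87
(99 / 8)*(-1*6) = -297 / 4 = -74.25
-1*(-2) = 2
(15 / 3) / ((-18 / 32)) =-80 / 9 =-8.89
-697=-697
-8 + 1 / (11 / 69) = -1.73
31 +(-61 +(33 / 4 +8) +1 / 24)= -329 / 24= -13.71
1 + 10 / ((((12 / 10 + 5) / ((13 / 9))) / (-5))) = -2971 / 279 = -10.65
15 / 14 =1.07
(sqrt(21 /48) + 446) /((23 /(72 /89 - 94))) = -3699124 /2047 - 4147 * sqrt(7) /4094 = -1809.78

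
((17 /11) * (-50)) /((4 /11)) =-425 /2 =-212.50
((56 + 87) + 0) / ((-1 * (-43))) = 143 / 43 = 3.33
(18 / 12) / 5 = 0.30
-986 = -986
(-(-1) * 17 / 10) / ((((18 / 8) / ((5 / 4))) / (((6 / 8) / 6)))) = 0.12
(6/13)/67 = 6/871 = 0.01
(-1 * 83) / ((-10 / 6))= 249 / 5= 49.80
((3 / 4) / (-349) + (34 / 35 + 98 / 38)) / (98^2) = 3293961 / 8915777360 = 0.00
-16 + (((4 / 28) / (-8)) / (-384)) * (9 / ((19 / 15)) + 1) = -466933 / 29184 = -16.00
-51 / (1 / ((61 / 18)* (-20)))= 10370 / 3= 3456.67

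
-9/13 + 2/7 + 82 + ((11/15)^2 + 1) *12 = 682819/6825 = 100.05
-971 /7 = -138.71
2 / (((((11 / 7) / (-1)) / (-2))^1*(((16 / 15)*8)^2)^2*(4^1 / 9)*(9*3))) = 118125 / 2952790016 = 0.00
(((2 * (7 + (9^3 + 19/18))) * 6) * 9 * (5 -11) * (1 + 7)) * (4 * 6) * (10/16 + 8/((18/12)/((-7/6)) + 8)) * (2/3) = -5219343936/47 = -111049870.98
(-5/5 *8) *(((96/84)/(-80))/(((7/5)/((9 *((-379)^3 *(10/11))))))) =-19598378040/539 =-36360627.16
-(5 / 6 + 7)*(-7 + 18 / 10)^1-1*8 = 491 / 15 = 32.73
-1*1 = -1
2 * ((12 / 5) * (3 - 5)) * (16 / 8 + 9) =-528 / 5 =-105.60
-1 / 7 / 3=-1 / 21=-0.05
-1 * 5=-5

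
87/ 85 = 1.02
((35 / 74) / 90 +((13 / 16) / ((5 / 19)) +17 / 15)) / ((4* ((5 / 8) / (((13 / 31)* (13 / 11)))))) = 19026527 / 22710600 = 0.84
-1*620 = -620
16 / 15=1.07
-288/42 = -48/7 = -6.86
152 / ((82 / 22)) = 1672 / 41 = 40.78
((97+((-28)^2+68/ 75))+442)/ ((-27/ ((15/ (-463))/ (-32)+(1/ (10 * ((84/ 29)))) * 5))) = -5364105739/ 630050400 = -8.51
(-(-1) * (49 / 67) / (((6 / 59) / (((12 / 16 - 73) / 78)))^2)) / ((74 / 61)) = 869011700389 / 17374735872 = 50.02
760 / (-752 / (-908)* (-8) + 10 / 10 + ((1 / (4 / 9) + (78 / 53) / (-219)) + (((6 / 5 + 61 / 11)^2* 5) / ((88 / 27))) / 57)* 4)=168798986853200 / 1831473211187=92.17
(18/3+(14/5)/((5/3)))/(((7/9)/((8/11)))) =13824/1925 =7.18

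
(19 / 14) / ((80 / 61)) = 1159 / 1120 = 1.03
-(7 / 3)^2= -49 / 9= -5.44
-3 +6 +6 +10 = 19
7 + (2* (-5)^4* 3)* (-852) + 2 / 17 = -54314879 / 17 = -3194992.88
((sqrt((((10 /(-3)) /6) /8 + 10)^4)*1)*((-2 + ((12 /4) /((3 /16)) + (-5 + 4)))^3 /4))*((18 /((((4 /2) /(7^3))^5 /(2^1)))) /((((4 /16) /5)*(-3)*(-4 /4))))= 26661387380132902772375 /13824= 1928630452845262063.97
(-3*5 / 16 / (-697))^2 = 225 / 124367104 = 0.00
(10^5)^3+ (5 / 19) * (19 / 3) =3000000000000005 / 3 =1000000000000001.67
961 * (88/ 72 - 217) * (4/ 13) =-7465048/ 117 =-63803.83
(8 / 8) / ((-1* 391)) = -1 / 391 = -0.00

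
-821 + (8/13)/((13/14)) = -138637/169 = -820.34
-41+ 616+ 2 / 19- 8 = 10775 / 19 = 567.11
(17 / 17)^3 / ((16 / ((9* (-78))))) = -351 / 8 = -43.88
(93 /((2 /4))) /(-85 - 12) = -186 /97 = -1.92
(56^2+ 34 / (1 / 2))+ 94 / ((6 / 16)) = 10364 / 3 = 3454.67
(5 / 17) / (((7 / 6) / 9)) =270 / 119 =2.27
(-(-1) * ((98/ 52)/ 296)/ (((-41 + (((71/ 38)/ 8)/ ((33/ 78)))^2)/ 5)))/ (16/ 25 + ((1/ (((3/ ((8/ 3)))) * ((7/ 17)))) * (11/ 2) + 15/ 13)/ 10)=-1419402600/ 3524934439357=-0.00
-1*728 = -728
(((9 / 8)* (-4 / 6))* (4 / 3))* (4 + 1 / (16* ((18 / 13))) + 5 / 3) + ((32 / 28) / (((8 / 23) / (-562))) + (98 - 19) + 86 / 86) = -3572923 / 2016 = -1772.28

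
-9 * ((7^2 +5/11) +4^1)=-5292/11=-481.09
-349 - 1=-350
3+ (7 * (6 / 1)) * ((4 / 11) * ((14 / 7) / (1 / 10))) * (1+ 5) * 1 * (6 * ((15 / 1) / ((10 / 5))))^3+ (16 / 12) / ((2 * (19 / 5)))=167007275.90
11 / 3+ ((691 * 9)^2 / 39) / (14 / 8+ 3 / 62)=4795851053 / 8697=551437.40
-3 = -3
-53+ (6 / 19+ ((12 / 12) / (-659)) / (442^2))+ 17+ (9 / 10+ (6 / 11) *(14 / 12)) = -4594196528667 / 134538395420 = -34.15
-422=-422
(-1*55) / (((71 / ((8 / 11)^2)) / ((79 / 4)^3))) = -2465195 / 781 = -3156.46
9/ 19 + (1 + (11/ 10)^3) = 53289/ 19000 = 2.80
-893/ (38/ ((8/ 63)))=-188/ 63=-2.98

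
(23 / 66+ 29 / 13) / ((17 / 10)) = 11065 / 7293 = 1.52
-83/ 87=-0.95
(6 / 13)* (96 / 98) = 288 / 637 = 0.45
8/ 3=2.67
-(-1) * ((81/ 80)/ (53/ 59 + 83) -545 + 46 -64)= -24771469/ 44000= -562.99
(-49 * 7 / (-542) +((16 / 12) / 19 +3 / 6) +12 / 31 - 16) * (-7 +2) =34501375 / 478857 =72.05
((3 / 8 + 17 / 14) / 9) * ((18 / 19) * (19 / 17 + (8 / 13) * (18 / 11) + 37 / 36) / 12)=24553943 / 558702144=0.04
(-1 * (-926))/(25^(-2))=578750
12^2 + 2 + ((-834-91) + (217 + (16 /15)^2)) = -126194 /225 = -560.86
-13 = -13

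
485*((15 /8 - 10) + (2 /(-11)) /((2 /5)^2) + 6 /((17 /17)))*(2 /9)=-139195 /396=-351.50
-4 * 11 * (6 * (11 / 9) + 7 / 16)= -4103 / 12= -341.92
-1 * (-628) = 628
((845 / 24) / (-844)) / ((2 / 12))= -845 / 3376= -0.25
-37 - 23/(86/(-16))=-32.72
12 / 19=0.63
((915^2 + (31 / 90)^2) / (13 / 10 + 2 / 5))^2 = 45989060452093418521 / 189612900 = 242541833662.65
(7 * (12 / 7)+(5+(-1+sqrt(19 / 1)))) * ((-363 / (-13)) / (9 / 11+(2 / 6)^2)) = 35937 * sqrt(19) / 1196+143748 / 299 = 611.74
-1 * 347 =-347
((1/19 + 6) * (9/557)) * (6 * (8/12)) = 4140/10583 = 0.39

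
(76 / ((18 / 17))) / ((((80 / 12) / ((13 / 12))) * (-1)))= -4199 / 360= -11.66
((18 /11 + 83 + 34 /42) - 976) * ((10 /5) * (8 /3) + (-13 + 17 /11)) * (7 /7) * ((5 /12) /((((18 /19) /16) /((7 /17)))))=7895456840 /499851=15795.62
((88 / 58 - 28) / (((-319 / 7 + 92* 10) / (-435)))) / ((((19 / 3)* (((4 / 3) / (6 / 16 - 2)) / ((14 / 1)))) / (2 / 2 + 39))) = -165110400 / 116299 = -1419.71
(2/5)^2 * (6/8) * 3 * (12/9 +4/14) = 102/175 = 0.58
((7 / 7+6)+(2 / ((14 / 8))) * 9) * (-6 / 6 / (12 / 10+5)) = -605 / 217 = -2.79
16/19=0.84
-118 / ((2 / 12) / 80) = -56640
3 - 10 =-7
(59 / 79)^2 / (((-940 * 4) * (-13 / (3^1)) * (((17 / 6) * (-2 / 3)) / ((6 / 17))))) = -281961 / 44081181560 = -0.00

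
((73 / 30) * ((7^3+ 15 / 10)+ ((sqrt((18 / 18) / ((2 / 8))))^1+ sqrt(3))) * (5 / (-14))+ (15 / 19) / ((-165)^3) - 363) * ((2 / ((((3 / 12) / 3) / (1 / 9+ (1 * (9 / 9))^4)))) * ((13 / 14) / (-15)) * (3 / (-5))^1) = -393004336829 / 597452625 - 1898 * sqrt(3) / 2205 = -659.29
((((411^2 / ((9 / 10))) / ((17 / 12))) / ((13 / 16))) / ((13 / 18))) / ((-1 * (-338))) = 324328320 / 485537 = 667.98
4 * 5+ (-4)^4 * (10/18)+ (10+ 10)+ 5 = 1685/9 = 187.22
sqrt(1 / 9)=1 / 3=0.33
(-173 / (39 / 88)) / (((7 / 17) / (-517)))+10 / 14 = 133803931 / 273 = 490124.29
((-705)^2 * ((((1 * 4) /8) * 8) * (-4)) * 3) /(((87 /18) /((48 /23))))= -6870873600 /667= -10301159.82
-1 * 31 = -31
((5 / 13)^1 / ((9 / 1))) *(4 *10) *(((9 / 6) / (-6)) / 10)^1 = -5 / 117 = -0.04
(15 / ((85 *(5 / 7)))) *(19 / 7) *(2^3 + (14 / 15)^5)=125643656 / 21515625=5.84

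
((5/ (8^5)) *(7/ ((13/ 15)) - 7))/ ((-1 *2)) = -0.00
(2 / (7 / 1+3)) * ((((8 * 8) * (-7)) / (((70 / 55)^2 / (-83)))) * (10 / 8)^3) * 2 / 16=251075 / 224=1120.87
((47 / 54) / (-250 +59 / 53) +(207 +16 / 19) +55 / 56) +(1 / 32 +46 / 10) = 1617757190041 / 7579020960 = 213.45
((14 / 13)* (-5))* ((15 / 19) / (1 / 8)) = -8400 / 247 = -34.01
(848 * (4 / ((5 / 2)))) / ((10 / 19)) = 2577.92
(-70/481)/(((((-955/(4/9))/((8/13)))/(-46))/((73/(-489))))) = 1504384/5256215523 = 0.00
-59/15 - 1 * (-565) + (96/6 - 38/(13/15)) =103978/195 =533.22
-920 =-920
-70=-70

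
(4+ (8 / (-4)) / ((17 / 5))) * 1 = 58 / 17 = 3.41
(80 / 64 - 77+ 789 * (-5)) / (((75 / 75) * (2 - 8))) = 5361 / 8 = 670.12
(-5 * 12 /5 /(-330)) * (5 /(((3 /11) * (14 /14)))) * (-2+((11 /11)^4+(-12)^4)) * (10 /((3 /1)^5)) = 414700 /729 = 568.86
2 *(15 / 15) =2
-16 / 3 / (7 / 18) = -96 / 7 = -13.71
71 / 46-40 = -1769 / 46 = -38.46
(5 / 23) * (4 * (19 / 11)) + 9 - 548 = -135987 / 253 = -537.50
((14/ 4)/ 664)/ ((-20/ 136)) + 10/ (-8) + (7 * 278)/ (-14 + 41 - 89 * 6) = -8625103/ 1683240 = -5.12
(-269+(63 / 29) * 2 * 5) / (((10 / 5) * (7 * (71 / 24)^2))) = -29088 / 14413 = -2.02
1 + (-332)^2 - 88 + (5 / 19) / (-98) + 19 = 205110467 / 1862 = 110156.00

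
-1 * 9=-9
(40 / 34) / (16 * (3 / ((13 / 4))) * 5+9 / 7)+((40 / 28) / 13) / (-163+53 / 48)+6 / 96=101892505469 / 1315081853904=0.08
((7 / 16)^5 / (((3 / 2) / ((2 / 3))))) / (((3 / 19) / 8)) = 319333 / 884736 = 0.36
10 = 10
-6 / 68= -3 / 34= -0.09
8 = 8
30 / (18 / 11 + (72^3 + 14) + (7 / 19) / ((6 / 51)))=4180 / 52008503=0.00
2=2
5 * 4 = 20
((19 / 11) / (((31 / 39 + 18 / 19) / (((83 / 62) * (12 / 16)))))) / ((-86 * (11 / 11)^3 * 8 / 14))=-24539697 / 1211515712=-0.02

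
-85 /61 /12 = -85 /732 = -0.12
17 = 17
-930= -930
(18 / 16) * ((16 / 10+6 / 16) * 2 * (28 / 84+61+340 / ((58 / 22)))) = 980943 / 1160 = 845.64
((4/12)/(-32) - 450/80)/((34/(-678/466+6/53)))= 2987943/13435712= 0.22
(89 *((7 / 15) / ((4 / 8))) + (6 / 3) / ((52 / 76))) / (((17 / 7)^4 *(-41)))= -40259968 / 667750395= -0.06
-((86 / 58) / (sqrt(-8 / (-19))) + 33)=-33-43* sqrt(38) / 116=-35.29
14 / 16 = 7 / 8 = 0.88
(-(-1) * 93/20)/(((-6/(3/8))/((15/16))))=-279/1024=-0.27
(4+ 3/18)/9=25/54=0.46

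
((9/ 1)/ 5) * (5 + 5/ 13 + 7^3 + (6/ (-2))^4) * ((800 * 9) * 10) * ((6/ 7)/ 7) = 4340563200/ 637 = 6814070.96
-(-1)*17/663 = 1/39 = 0.03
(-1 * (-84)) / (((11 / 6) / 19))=9576 / 11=870.55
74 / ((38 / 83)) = 3071 / 19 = 161.63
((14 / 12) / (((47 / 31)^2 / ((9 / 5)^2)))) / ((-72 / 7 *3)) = -47089 / 883600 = -0.05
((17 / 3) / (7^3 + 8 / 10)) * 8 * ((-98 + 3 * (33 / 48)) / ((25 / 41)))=-213979 / 10314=-20.75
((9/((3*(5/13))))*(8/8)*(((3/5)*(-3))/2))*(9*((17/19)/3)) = -17901/950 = -18.84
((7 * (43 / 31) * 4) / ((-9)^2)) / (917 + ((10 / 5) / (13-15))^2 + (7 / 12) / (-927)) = 0.00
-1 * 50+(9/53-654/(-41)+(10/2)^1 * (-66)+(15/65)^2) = -133610264/367237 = -363.83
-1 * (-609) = 609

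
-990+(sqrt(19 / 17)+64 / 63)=-62306 / 63+sqrt(323) / 17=-987.93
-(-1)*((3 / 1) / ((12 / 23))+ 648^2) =1679639 / 4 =419909.75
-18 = -18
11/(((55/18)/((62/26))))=558/65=8.58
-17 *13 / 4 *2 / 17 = -13 / 2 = -6.50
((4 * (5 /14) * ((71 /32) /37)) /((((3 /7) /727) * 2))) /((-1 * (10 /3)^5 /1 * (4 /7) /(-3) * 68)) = 87800517 /6440960000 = 0.01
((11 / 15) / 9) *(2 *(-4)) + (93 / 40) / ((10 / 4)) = 751 / 2700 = 0.28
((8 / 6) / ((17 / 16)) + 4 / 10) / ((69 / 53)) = 22366 / 17595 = 1.27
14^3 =2744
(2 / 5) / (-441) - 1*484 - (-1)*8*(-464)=-9252182 / 2205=-4196.00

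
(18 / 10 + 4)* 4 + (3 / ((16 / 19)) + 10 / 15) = 27.43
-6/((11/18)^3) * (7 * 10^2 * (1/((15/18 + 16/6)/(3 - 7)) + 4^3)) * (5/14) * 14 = -699840000/121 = -5783801.65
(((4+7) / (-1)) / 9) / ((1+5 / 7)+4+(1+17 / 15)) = -385 / 2472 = -0.16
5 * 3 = 15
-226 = -226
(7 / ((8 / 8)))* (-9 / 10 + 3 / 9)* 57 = -2261 / 10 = -226.10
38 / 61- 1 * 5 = -267 / 61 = -4.38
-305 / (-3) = 101.67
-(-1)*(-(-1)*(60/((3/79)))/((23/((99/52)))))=39105/299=130.79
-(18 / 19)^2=-324 / 361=-0.90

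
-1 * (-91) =91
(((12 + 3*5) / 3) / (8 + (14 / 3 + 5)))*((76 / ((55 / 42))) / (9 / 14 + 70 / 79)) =5016816 / 259435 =19.34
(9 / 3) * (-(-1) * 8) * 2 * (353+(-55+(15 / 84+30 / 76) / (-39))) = 24730396 / 1729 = 14303.29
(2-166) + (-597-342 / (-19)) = -743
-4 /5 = -0.80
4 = 4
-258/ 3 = -86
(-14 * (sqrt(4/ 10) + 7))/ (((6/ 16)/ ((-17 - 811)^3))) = 161752894531.06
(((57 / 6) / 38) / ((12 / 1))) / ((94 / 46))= 23 / 2256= 0.01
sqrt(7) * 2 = 2 * sqrt(7) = 5.29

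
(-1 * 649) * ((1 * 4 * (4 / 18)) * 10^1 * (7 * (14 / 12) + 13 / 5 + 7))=-2767336 / 27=-102493.93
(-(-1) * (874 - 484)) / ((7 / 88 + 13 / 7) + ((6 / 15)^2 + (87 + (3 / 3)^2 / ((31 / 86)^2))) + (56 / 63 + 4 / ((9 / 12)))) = 51945894000 / 13721049761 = 3.79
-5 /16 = -0.31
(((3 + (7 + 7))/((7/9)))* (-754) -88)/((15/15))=-115978/7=-16568.29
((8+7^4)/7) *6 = 14454/7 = 2064.86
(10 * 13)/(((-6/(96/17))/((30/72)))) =-2600/51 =-50.98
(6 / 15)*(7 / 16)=7 / 40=0.18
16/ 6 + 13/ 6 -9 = -25/ 6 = -4.17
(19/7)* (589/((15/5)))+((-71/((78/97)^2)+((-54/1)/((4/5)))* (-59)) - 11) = 4394.60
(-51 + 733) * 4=2728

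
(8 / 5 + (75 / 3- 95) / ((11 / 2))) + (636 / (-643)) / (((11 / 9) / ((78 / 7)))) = -4986972 / 247555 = -20.14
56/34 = 28/17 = 1.65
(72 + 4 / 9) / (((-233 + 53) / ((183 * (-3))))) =9943 / 45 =220.96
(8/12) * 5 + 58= 184/3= 61.33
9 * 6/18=3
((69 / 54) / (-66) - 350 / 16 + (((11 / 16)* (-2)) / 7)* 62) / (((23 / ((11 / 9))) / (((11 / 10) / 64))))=-6233711 / 200309760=-0.03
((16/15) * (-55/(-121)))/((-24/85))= -170/99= -1.72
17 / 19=0.89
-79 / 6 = -13.17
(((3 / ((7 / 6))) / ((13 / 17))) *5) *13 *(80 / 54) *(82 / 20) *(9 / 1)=83640 / 7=11948.57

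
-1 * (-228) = 228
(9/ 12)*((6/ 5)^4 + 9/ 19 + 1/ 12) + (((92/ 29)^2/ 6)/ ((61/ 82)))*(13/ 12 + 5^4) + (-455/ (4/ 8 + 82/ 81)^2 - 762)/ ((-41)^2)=71475833456094033461/ 50580576465930000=1413.11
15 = 15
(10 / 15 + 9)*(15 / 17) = 145 / 17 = 8.53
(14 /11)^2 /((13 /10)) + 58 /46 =90697 /36179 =2.51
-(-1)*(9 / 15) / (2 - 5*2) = -3 / 40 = -0.08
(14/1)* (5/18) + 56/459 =1841/459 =4.01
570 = 570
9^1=9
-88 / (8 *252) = -11 / 252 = -0.04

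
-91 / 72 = -1.26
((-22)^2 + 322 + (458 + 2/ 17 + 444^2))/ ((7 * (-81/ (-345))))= 387872230/ 3213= 120719.65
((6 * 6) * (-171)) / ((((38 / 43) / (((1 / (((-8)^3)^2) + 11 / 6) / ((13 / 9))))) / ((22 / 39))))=-55239491835 / 11075584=-4987.50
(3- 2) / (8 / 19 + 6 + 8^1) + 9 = 2485 / 274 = 9.07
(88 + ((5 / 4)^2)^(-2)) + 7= 59631 / 625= 95.41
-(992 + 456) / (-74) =724 / 37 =19.57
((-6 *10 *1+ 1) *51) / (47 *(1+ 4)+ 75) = -3009 / 310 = -9.71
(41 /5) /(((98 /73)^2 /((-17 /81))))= -3714313 /3889620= -0.95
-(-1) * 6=6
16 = 16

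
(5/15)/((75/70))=14/45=0.31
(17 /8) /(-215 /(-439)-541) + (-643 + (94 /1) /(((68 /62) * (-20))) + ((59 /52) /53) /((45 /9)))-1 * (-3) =-14325327775191 /22234459936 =-644.28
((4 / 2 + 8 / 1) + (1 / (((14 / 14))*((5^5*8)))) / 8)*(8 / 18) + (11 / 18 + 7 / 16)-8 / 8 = 505469 / 112500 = 4.49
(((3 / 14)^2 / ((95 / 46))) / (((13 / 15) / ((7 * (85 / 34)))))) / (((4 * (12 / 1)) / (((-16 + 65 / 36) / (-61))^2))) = 4289845 / 8470305792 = 0.00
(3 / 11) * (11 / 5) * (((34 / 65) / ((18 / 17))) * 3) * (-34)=-9826 / 325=-30.23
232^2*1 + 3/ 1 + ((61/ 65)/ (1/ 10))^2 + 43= 9118914/ 169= 53958.07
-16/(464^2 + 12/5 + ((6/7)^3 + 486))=-13720/185035663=-0.00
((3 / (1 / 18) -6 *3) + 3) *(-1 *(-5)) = 195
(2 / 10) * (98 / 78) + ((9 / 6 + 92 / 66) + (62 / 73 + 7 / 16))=4.43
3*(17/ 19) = 51/ 19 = 2.68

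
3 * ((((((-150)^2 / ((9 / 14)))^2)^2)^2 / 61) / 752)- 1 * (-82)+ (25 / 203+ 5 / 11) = 942832077612304687500000000000528663332 / 6402011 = 147271236743002267178235100000000.00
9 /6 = 3 /2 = 1.50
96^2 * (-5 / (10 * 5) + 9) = 410112 / 5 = 82022.40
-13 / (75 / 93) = -403 / 25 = -16.12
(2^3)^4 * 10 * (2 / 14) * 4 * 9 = 1474560 / 7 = 210651.43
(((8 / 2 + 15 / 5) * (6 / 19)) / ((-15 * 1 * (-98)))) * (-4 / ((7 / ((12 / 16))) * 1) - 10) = -73 / 4655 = -0.02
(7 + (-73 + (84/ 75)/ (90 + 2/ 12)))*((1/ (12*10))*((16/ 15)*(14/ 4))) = -2082458/ 1014375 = -2.05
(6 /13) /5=6 /65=0.09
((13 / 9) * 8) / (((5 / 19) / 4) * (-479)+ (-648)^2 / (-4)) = -7904 / 71825139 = -0.00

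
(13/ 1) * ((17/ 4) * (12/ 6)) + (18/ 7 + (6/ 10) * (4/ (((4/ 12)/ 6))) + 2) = 11079/ 70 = 158.27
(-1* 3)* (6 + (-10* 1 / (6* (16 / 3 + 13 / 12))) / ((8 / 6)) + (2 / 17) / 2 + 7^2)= -164.59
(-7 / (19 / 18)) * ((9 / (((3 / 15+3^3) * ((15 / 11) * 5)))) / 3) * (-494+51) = 306999 / 6460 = 47.52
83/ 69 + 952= 65771/ 69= 953.20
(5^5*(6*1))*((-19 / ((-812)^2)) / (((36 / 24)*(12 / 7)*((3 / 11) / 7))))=-653125 / 121104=-5.39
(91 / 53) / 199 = 91 / 10547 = 0.01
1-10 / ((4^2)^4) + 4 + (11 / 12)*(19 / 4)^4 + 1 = 46462801 / 98304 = 472.64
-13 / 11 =-1.18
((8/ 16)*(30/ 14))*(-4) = -4.29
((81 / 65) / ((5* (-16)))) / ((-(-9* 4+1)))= -81 / 182000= -0.00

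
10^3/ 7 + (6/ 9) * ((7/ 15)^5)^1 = 2278360298/ 15946875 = 142.87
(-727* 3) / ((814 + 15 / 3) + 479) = -1.68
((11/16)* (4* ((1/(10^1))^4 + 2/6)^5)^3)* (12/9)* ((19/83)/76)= 11049604085256701810340580324787692648162982096357198556687977/893219460750000000000000000000000000000000000000000000000000000000000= 0.00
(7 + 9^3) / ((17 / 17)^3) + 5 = 741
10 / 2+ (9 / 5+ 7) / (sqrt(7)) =44 * sqrt(7) / 35+ 5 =8.33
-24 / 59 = -0.41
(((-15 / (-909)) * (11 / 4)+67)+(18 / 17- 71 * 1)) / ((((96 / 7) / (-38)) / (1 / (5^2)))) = 1587089 / 4944960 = 0.32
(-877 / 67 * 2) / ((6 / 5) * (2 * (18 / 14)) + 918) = -30695 / 1079973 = -0.03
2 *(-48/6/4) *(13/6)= -26/3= -8.67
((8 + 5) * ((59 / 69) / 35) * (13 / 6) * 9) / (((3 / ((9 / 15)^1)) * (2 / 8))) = 19942 / 4025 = 4.95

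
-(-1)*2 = 2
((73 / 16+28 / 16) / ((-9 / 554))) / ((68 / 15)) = -85.71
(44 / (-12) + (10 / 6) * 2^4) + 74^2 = 5499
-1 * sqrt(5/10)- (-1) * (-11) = -11- sqrt(2)/2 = -11.71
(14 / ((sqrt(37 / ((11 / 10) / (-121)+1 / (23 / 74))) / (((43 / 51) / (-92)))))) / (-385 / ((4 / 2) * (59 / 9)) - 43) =17759 * sqrt(759832370) / 937620881670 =0.00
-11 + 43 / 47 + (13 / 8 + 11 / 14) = -20199 / 2632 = -7.67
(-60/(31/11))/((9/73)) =-172.69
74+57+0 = 131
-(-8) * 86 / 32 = 43 / 2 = 21.50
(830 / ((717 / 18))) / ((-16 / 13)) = -16185 / 956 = -16.93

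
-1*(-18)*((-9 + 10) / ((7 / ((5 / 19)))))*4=360 / 133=2.71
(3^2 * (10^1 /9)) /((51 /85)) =50 /3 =16.67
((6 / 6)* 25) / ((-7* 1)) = -25 / 7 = -3.57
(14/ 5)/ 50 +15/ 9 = 646/ 375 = 1.72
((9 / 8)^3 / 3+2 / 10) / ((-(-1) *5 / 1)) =1727 / 12800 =0.13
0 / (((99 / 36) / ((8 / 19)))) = 0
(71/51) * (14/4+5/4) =1349/204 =6.61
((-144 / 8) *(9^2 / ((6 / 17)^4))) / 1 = -751689 / 8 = -93961.12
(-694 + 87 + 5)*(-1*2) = 1204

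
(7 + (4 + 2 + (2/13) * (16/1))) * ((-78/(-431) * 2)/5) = 2412/2155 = 1.12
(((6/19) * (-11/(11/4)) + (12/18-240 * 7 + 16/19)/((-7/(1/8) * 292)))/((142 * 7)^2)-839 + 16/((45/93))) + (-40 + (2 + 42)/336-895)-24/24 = -70352986180503/40390911680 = -1741.80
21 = 21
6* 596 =3576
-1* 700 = -700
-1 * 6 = -6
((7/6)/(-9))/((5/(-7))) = 49/270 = 0.18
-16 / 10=-8 / 5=-1.60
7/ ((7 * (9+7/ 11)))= 11/ 106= 0.10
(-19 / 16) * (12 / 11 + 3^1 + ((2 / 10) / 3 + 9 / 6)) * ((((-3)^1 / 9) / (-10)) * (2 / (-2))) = 35473 / 158400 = 0.22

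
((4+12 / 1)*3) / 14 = 24 / 7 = 3.43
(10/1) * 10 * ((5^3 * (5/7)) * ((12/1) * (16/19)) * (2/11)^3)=96000000/177023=542.30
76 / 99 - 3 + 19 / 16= -1655 / 1584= -1.04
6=6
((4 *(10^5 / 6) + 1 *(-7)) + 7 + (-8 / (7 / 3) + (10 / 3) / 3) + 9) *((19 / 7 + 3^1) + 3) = 256225681 / 441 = 581010.61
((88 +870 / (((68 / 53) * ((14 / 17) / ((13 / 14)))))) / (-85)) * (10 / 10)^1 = -334211 / 33320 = -10.03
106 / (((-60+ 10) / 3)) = -159 / 25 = -6.36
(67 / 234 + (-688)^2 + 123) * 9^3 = 8974098945 / 26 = 345157651.73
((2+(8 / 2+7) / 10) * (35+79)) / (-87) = -589 / 145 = -4.06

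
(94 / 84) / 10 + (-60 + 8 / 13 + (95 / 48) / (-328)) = -424644473 / 7163520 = -59.28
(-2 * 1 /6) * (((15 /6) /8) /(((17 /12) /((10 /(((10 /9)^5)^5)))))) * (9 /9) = -717897987691852588770249 /13600000000000000000000000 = -0.05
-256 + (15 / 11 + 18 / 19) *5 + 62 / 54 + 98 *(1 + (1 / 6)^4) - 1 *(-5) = -18990439 / 135432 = -140.22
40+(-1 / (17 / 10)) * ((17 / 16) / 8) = 2555 / 64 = 39.92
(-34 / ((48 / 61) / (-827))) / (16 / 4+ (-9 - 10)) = -857599 / 360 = -2382.22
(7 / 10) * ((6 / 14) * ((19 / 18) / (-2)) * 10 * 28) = -133 / 3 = -44.33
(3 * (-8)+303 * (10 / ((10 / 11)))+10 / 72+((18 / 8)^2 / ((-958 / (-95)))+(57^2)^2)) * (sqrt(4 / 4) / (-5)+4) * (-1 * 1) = -5535376481833 / 137952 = -40125380.44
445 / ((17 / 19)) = 497.35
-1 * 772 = -772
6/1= 6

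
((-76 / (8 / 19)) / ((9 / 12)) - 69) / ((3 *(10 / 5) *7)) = -929 / 126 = -7.37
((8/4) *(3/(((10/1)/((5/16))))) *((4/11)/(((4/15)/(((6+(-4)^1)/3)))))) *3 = 45/88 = 0.51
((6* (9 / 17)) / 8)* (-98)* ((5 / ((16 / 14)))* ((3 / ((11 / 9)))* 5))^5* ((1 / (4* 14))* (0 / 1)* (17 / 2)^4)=0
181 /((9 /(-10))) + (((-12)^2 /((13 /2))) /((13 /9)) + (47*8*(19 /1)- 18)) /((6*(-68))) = -22610849 /103428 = -218.61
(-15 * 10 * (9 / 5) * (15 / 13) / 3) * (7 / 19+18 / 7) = -527850 / 1729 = -305.29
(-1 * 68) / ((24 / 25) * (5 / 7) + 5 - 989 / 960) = -91392 / 6257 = -14.61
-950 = -950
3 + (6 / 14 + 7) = 73 / 7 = 10.43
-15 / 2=-7.50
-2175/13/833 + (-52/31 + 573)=191724994/335699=571.12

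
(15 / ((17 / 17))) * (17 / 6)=85 / 2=42.50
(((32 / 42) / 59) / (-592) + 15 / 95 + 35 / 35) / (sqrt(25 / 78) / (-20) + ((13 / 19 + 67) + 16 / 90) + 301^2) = 17245811700 * sqrt(78) / 38202665463564352729909 + 487861333721916960 / 38202665463564352729909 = 0.00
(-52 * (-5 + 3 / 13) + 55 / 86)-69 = 15449 / 86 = 179.64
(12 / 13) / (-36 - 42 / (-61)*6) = -61 / 2106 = -0.03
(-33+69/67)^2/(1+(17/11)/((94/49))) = 4744161576/8380963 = 566.06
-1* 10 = -10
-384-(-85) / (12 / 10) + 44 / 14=-13021 / 42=-310.02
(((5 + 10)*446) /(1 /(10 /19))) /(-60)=-1115 /19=-58.68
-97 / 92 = -1.05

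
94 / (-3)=-94 / 3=-31.33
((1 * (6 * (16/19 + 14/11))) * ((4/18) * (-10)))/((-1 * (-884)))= -20/627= -0.03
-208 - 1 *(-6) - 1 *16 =-218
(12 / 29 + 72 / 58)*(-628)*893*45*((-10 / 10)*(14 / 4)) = 4239678240 / 29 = 146195801.38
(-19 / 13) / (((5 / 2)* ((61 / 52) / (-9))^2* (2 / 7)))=-2240784 / 18605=-120.44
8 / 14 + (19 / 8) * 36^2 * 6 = 129280 / 7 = 18468.57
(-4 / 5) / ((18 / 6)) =-4 / 15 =-0.27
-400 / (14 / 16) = -3200 / 7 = -457.14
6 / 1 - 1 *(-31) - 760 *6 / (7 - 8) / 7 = 4819 / 7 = 688.43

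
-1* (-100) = 100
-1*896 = -896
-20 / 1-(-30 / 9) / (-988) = -29645 / 1482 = -20.00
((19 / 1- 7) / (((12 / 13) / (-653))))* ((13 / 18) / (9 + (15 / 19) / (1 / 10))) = -2096783 / 5778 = -362.89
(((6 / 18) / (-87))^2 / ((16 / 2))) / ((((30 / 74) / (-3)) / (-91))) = 0.00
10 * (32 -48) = -160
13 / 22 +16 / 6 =215 / 66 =3.26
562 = 562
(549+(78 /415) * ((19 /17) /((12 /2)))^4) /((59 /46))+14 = 97628203583579 /220861261980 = 442.03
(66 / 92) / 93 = 11 / 1426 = 0.01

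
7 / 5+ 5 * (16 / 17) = 519 / 85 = 6.11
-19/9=-2.11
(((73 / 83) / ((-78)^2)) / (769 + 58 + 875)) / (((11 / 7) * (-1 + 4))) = 511 / 28362257352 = 0.00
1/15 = 0.07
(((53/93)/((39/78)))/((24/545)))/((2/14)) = 202195/1116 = 181.18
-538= -538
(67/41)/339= 67/13899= 0.00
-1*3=-3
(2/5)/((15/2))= 4/75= 0.05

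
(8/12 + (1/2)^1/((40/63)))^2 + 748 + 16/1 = 44128201/57600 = 766.11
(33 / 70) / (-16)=-33 / 1120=-0.03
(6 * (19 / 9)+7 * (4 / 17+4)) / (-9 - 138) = -2158 / 7497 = -0.29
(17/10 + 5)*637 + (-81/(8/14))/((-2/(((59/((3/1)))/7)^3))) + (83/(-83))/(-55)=125903851/21560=5839.70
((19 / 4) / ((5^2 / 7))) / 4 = 133 / 400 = 0.33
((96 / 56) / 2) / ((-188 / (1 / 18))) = -1 / 3948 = -0.00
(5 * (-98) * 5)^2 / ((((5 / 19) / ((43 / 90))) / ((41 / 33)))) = 4021314850 / 297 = 13539780.64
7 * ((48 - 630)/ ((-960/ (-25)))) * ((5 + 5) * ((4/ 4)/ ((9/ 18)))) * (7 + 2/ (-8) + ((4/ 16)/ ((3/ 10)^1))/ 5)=-1408925/ 96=-14676.30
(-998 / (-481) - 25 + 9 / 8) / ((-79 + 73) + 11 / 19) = 1593853 / 396344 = 4.02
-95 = -95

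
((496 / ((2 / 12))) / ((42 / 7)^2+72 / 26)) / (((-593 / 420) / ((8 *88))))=-38274.81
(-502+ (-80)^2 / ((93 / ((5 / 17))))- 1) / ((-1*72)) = 763243 / 113832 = 6.70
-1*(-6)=6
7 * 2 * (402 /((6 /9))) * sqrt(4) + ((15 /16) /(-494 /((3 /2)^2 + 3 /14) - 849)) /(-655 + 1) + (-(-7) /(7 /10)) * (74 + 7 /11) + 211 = 4506309967865 /252576544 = 17841.36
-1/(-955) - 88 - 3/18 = -505189/5730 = -88.17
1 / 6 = 0.17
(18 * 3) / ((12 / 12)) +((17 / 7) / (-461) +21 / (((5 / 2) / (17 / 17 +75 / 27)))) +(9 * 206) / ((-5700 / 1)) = 785445301 / 9196950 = 85.40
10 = 10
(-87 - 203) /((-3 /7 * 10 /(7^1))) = 1421 /3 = 473.67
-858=-858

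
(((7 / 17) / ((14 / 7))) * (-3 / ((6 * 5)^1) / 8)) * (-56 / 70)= 7 / 3400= 0.00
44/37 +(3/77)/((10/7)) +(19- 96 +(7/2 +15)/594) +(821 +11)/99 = -14801821/219780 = -67.35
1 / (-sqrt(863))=-sqrt(863) / 863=-0.03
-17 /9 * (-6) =11.33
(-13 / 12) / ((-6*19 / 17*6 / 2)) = 221 / 4104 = 0.05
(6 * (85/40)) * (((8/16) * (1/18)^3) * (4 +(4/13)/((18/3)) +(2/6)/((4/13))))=1513/269568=0.01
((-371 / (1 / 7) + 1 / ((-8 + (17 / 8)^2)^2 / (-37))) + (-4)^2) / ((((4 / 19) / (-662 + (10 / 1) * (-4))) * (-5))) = -1723301.32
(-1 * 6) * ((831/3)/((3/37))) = -20498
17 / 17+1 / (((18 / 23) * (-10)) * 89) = 15997 / 16020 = 1.00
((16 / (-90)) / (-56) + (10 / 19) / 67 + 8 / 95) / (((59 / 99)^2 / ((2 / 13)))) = 83179998 / 2016247415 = 0.04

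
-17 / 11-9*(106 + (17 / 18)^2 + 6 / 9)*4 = -383492 / 99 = -3873.66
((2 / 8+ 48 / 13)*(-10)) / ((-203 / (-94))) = -18.26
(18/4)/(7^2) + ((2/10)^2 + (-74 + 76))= 2.13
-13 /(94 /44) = -286 /47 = -6.09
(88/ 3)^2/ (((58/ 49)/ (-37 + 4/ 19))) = -44206624/ 1653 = -26743.27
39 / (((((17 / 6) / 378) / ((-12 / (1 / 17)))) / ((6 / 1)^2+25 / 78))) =-38551464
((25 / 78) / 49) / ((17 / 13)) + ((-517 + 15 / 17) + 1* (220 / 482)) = -621117191 / 1204518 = -515.66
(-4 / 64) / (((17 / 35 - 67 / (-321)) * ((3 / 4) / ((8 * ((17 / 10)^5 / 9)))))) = -1063472893 / 702180000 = -1.51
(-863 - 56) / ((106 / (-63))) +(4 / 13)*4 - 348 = 199.43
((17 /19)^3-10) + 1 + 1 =-49959 /6859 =-7.28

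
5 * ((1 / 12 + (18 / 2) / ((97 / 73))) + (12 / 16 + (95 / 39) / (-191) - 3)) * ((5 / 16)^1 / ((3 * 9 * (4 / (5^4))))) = 34575484375 / 832381056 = 41.54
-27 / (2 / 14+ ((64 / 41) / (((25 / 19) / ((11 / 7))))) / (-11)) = 1014.27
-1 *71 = -71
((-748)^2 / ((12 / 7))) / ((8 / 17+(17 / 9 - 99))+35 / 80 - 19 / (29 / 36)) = -23170179648 / 8504077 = -2724.60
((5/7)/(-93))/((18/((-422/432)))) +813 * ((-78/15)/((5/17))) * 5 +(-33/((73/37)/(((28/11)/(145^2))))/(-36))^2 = -428516729929377682760833/5962453073286570000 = -71869.20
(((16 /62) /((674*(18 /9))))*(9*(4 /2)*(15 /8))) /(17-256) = -135 /4993666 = -0.00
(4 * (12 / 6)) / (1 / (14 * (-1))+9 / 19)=2128 / 107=19.89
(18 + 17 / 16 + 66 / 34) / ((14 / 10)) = 28565 / 1904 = 15.00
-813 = -813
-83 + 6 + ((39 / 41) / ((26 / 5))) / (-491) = -3100189 / 40262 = -77.00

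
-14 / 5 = -2.80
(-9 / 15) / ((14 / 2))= -0.09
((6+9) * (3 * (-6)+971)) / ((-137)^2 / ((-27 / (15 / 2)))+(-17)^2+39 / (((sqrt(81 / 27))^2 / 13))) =-257310 / 85601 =-3.01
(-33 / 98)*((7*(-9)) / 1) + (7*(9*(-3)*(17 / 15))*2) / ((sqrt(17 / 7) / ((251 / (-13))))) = 5328.89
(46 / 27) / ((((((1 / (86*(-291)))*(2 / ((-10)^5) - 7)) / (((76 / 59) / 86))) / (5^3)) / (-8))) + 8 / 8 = -16955414149469 / 185850531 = -91231.45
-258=-258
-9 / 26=-0.35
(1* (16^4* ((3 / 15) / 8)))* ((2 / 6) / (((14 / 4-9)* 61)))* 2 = -32768 / 10065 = -3.26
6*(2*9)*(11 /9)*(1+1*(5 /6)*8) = 1012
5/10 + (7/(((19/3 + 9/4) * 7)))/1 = 0.62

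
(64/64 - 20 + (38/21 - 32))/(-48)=1033/1008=1.02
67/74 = 0.91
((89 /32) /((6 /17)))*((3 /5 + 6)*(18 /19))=149787 /3040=49.27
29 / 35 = 0.83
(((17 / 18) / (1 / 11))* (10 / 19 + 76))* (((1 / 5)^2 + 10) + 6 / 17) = 35322749 / 4275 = 8262.63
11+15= 26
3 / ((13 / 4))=12 / 13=0.92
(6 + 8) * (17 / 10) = 119 / 5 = 23.80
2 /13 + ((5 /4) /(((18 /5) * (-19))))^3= 5120012939 /33281404416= 0.15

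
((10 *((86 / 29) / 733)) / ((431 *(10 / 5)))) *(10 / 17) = 4300 / 155750039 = 0.00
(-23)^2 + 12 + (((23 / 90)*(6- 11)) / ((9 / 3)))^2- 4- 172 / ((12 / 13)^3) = 3714967 / 11664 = 318.50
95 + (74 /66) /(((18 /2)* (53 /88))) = 95.21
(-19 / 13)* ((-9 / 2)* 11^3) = 227601 / 26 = 8753.88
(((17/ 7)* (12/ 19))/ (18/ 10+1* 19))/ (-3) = -85/ 3458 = -0.02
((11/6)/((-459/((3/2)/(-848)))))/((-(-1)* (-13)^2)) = 0.00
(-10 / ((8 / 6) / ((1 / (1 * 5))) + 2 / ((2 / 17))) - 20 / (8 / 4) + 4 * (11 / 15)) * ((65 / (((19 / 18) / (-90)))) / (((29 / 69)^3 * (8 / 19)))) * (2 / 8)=574803695115 / 1731619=331945.82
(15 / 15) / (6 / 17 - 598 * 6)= -17 / 60990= -0.00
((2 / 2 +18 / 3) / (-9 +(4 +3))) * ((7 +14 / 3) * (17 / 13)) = -4165 / 78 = -53.40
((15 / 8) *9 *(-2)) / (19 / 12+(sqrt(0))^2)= -405 / 19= -21.32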